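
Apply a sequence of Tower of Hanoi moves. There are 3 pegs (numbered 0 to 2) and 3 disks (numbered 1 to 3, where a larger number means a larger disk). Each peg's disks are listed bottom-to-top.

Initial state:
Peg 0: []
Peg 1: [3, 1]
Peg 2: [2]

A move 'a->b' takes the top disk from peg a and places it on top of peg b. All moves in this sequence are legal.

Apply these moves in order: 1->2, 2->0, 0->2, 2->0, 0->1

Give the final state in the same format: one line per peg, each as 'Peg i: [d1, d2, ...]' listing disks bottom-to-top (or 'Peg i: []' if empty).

Answer: Peg 0: []
Peg 1: [3, 1]
Peg 2: [2]

Derivation:
After move 1 (1->2):
Peg 0: []
Peg 1: [3]
Peg 2: [2, 1]

After move 2 (2->0):
Peg 0: [1]
Peg 1: [3]
Peg 2: [2]

After move 3 (0->2):
Peg 0: []
Peg 1: [3]
Peg 2: [2, 1]

After move 4 (2->0):
Peg 0: [1]
Peg 1: [3]
Peg 2: [2]

After move 5 (0->1):
Peg 0: []
Peg 1: [3, 1]
Peg 2: [2]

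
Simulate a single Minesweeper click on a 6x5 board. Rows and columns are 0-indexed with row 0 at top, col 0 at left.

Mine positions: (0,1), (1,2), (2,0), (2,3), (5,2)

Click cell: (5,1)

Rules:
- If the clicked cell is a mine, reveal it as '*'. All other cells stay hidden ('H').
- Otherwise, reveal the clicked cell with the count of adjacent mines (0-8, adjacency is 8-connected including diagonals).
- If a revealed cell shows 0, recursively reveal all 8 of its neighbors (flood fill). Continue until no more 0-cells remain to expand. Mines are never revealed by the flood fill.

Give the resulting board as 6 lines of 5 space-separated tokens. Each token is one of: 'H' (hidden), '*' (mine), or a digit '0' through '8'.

H H H H H
H H H H H
H H H H H
H H H H H
H H H H H
H 1 H H H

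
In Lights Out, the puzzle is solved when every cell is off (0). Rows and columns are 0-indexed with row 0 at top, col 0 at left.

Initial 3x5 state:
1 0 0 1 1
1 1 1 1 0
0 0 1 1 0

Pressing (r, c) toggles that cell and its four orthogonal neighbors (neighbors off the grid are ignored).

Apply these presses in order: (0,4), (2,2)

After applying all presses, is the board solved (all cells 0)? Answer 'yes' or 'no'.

After press 1 at (0,4):
1 0 0 0 0
1 1 1 1 1
0 0 1 1 0

After press 2 at (2,2):
1 0 0 0 0
1 1 0 1 1
0 1 0 0 0

Lights still on: 6

Answer: no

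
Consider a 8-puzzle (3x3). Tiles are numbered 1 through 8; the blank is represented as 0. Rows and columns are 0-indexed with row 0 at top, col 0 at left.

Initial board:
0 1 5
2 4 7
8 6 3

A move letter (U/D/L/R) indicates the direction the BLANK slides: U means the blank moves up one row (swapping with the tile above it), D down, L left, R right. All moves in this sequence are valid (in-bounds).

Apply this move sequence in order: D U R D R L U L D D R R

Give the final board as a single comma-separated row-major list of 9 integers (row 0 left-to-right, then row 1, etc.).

Answer: 2, 1, 5, 8, 4, 7, 6, 3, 0

Derivation:
After move 1 (D):
2 1 5
0 4 7
8 6 3

After move 2 (U):
0 1 5
2 4 7
8 6 3

After move 3 (R):
1 0 5
2 4 7
8 6 3

After move 4 (D):
1 4 5
2 0 7
8 6 3

After move 5 (R):
1 4 5
2 7 0
8 6 3

After move 6 (L):
1 4 5
2 0 7
8 6 3

After move 7 (U):
1 0 5
2 4 7
8 6 3

After move 8 (L):
0 1 5
2 4 7
8 6 3

After move 9 (D):
2 1 5
0 4 7
8 6 3

After move 10 (D):
2 1 5
8 4 7
0 6 3

After move 11 (R):
2 1 5
8 4 7
6 0 3

After move 12 (R):
2 1 5
8 4 7
6 3 0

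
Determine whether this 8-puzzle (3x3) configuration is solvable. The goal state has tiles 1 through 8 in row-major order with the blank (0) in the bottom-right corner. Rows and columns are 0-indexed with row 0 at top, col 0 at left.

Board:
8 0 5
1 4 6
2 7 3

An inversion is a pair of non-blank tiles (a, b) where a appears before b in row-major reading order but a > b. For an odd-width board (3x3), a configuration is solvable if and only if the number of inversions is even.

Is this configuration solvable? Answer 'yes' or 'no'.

Inversions (pairs i<j in row-major order where tile[i] > tile[j] > 0): 16
16 is even, so the puzzle is solvable.

Answer: yes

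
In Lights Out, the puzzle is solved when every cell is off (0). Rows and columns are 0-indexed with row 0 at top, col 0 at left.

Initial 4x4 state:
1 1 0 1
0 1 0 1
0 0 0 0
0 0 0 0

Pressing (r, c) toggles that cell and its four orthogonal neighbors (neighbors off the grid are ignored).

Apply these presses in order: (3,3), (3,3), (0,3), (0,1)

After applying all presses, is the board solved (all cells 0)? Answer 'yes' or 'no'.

After press 1 at (3,3):
1 1 0 1
0 1 0 1
0 0 0 1
0 0 1 1

After press 2 at (3,3):
1 1 0 1
0 1 0 1
0 0 0 0
0 0 0 0

After press 3 at (0,3):
1 1 1 0
0 1 0 0
0 0 0 0
0 0 0 0

After press 4 at (0,1):
0 0 0 0
0 0 0 0
0 0 0 0
0 0 0 0

Lights still on: 0

Answer: yes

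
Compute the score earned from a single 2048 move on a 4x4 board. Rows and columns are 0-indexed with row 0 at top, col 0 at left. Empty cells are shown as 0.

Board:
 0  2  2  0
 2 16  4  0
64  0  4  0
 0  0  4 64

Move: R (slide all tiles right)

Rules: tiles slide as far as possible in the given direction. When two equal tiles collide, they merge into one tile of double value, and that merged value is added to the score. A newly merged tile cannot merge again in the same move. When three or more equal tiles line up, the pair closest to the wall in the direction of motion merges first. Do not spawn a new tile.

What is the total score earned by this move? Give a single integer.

Slide right:
row 0: [0, 2, 2, 0] -> [0, 0, 0, 4]  score +4 (running 4)
row 1: [2, 16, 4, 0] -> [0, 2, 16, 4]  score +0 (running 4)
row 2: [64, 0, 4, 0] -> [0, 0, 64, 4]  score +0 (running 4)
row 3: [0, 0, 4, 64] -> [0, 0, 4, 64]  score +0 (running 4)
Board after move:
 0  0  0  4
 0  2 16  4
 0  0 64  4
 0  0  4 64

Answer: 4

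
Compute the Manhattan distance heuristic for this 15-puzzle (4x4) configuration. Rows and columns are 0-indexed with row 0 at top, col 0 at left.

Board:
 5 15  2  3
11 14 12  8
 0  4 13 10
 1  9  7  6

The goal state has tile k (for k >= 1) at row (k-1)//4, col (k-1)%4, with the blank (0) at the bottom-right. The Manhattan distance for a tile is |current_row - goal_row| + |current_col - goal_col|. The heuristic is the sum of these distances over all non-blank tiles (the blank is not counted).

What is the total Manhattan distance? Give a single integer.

Answer: 34

Derivation:
Tile 5: at (0,0), goal (1,0), distance |0-1|+|0-0| = 1
Tile 15: at (0,1), goal (3,2), distance |0-3|+|1-2| = 4
Tile 2: at (0,2), goal (0,1), distance |0-0|+|2-1| = 1
Tile 3: at (0,3), goal (0,2), distance |0-0|+|3-2| = 1
Tile 11: at (1,0), goal (2,2), distance |1-2|+|0-2| = 3
Tile 14: at (1,1), goal (3,1), distance |1-3|+|1-1| = 2
Tile 12: at (1,2), goal (2,3), distance |1-2|+|2-3| = 2
Tile 8: at (1,3), goal (1,3), distance |1-1|+|3-3| = 0
Tile 4: at (2,1), goal (0,3), distance |2-0|+|1-3| = 4
Tile 13: at (2,2), goal (3,0), distance |2-3|+|2-0| = 3
Tile 10: at (2,3), goal (2,1), distance |2-2|+|3-1| = 2
Tile 1: at (3,0), goal (0,0), distance |3-0|+|0-0| = 3
Tile 9: at (3,1), goal (2,0), distance |3-2|+|1-0| = 2
Tile 7: at (3,2), goal (1,2), distance |3-1|+|2-2| = 2
Tile 6: at (3,3), goal (1,1), distance |3-1|+|3-1| = 4
Sum: 1 + 4 + 1 + 1 + 3 + 2 + 2 + 0 + 4 + 3 + 2 + 3 + 2 + 2 + 4 = 34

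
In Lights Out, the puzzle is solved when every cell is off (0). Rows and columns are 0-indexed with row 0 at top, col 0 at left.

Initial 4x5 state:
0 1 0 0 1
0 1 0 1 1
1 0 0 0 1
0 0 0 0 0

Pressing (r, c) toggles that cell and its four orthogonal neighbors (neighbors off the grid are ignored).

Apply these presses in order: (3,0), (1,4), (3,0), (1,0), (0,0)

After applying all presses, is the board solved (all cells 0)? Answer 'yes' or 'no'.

Answer: yes

Derivation:
After press 1 at (3,0):
0 1 0 0 1
0 1 0 1 1
0 0 0 0 1
1 1 0 0 0

After press 2 at (1,4):
0 1 0 0 0
0 1 0 0 0
0 0 0 0 0
1 1 0 0 0

After press 3 at (3,0):
0 1 0 0 0
0 1 0 0 0
1 0 0 0 0
0 0 0 0 0

After press 4 at (1,0):
1 1 0 0 0
1 0 0 0 0
0 0 0 0 0
0 0 0 0 0

After press 5 at (0,0):
0 0 0 0 0
0 0 0 0 0
0 0 0 0 0
0 0 0 0 0

Lights still on: 0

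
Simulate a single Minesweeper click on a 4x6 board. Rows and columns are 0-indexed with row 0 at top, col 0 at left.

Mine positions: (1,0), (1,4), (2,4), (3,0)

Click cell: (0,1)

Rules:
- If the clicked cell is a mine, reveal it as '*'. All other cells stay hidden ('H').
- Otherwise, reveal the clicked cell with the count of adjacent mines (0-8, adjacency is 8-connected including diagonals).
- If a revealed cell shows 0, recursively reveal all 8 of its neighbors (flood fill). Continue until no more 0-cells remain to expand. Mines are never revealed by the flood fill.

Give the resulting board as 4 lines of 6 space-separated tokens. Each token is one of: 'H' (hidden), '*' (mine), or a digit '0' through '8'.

H 1 H H H H
H H H H H H
H H H H H H
H H H H H H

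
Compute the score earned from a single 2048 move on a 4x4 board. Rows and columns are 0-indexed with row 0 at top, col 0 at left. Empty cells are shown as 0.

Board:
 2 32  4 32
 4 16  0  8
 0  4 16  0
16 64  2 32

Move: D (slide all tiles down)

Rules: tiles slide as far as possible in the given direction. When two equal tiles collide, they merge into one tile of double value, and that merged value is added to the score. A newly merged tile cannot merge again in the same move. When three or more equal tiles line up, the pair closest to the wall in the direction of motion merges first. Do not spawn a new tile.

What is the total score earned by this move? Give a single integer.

Slide down:
col 0: [2, 4, 0, 16] -> [0, 2, 4, 16]  score +0 (running 0)
col 1: [32, 16, 4, 64] -> [32, 16, 4, 64]  score +0 (running 0)
col 2: [4, 0, 16, 2] -> [0, 4, 16, 2]  score +0 (running 0)
col 3: [32, 8, 0, 32] -> [0, 32, 8, 32]  score +0 (running 0)
Board after move:
 0 32  0  0
 2 16  4 32
 4  4 16  8
16 64  2 32

Answer: 0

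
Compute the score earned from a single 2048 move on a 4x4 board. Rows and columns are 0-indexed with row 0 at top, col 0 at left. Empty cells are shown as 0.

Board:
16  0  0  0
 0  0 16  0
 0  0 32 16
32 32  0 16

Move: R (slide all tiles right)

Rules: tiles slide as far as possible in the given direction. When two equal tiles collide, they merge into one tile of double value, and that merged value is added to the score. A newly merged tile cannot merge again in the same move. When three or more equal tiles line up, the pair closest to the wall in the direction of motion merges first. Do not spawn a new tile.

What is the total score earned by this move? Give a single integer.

Answer: 64

Derivation:
Slide right:
row 0: [16, 0, 0, 0] -> [0, 0, 0, 16]  score +0 (running 0)
row 1: [0, 0, 16, 0] -> [0, 0, 0, 16]  score +0 (running 0)
row 2: [0, 0, 32, 16] -> [0, 0, 32, 16]  score +0 (running 0)
row 3: [32, 32, 0, 16] -> [0, 0, 64, 16]  score +64 (running 64)
Board after move:
 0  0  0 16
 0  0  0 16
 0  0 32 16
 0  0 64 16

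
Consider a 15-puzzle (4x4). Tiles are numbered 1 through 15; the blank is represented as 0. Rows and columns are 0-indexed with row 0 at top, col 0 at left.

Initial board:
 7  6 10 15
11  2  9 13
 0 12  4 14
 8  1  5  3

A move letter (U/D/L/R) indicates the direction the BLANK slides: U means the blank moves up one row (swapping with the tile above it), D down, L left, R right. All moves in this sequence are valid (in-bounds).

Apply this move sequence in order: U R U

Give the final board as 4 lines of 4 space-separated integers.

Answer:  7  0 10 15
 2  6  9 13
11 12  4 14
 8  1  5  3

Derivation:
After move 1 (U):
 7  6 10 15
 0  2  9 13
11 12  4 14
 8  1  5  3

After move 2 (R):
 7  6 10 15
 2  0  9 13
11 12  4 14
 8  1  5  3

After move 3 (U):
 7  0 10 15
 2  6  9 13
11 12  4 14
 8  1  5  3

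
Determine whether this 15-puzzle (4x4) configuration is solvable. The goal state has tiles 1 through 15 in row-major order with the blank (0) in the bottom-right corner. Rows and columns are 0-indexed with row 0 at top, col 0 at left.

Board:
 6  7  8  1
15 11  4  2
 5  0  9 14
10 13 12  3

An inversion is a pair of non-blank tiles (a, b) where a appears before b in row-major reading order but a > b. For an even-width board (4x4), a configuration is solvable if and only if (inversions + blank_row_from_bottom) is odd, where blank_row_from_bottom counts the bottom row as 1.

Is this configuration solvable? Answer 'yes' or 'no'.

Inversions: 43
Blank is in row 2 (0-indexed from top), which is row 2 counting from the bottom (bottom = 1).
43 + 2 = 45, which is odd, so the puzzle is solvable.

Answer: yes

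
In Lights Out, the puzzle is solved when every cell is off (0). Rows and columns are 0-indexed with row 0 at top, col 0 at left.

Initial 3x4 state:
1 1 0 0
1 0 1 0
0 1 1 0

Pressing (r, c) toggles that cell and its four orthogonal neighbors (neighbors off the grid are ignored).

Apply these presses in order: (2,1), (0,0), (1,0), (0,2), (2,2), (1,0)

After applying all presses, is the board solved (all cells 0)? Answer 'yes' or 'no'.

After press 1 at (2,1):
1 1 0 0
1 1 1 0
1 0 0 0

After press 2 at (0,0):
0 0 0 0
0 1 1 0
1 0 0 0

After press 3 at (1,0):
1 0 0 0
1 0 1 0
0 0 0 0

After press 4 at (0,2):
1 1 1 1
1 0 0 0
0 0 0 0

After press 5 at (2,2):
1 1 1 1
1 0 1 0
0 1 1 1

After press 6 at (1,0):
0 1 1 1
0 1 1 0
1 1 1 1

Lights still on: 9

Answer: no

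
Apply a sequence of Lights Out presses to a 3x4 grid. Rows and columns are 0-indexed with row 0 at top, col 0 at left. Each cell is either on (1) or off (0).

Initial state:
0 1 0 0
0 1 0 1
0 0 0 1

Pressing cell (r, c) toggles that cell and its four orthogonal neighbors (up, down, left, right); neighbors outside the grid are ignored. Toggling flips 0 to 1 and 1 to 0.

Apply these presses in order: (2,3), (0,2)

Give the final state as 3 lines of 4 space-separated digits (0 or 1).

After press 1 at (2,3):
0 1 0 0
0 1 0 0
0 0 1 0

After press 2 at (0,2):
0 0 1 1
0 1 1 0
0 0 1 0

Answer: 0 0 1 1
0 1 1 0
0 0 1 0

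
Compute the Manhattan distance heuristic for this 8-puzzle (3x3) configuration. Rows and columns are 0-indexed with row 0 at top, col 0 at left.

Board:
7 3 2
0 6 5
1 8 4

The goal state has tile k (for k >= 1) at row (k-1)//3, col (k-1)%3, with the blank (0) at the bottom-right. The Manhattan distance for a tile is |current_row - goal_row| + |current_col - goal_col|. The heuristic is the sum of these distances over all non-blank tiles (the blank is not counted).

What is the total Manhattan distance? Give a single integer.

Answer: 11

Derivation:
Tile 7: at (0,0), goal (2,0), distance |0-2|+|0-0| = 2
Tile 3: at (0,1), goal (0,2), distance |0-0|+|1-2| = 1
Tile 2: at (0,2), goal (0,1), distance |0-0|+|2-1| = 1
Tile 6: at (1,1), goal (1,2), distance |1-1|+|1-2| = 1
Tile 5: at (1,2), goal (1,1), distance |1-1|+|2-1| = 1
Tile 1: at (2,0), goal (0,0), distance |2-0|+|0-0| = 2
Tile 8: at (2,1), goal (2,1), distance |2-2|+|1-1| = 0
Tile 4: at (2,2), goal (1,0), distance |2-1|+|2-0| = 3
Sum: 2 + 1 + 1 + 1 + 1 + 2 + 0 + 3 = 11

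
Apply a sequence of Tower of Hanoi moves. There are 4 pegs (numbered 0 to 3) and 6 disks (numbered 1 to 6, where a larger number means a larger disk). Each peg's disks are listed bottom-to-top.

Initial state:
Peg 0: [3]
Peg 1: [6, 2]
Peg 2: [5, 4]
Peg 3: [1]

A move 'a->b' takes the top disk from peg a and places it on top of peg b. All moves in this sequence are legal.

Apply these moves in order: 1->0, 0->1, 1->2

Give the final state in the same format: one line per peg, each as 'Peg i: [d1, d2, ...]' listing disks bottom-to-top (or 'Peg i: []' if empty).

After move 1 (1->0):
Peg 0: [3, 2]
Peg 1: [6]
Peg 2: [5, 4]
Peg 3: [1]

After move 2 (0->1):
Peg 0: [3]
Peg 1: [6, 2]
Peg 2: [5, 4]
Peg 3: [1]

After move 3 (1->2):
Peg 0: [3]
Peg 1: [6]
Peg 2: [5, 4, 2]
Peg 3: [1]

Answer: Peg 0: [3]
Peg 1: [6]
Peg 2: [5, 4, 2]
Peg 3: [1]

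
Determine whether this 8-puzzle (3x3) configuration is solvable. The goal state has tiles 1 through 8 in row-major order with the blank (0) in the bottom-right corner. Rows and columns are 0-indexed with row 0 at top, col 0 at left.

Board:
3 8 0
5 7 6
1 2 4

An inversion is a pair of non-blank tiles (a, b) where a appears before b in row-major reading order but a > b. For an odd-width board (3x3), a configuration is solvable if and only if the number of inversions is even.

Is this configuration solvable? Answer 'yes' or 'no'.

Inversions (pairs i<j in row-major order where tile[i] > tile[j] > 0): 18
18 is even, so the puzzle is solvable.

Answer: yes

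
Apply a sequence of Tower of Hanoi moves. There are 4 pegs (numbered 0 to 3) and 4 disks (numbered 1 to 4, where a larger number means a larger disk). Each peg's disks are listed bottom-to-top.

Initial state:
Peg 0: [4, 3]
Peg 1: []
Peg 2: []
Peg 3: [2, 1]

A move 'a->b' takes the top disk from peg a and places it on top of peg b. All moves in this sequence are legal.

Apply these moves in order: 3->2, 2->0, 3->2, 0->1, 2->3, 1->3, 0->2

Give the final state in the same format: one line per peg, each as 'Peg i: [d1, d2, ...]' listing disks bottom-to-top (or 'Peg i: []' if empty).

Answer: Peg 0: [4]
Peg 1: []
Peg 2: [3]
Peg 3: [2, 1]

Derivation:
After move 1 (3->2):
Peg 0: [4, 3]
Peg 1: []
Peg 2: [1]
Peg 3: [2]

After move 2 (2->0):
Peg 0: [4, 3, 1]
Peg 1: []
Peg 2: []
Peg 3: [2]

After move 3 (3->2):
Peg 0: [4, 3, 1]
Peg 1: []
Peg 2: [2]
Peg 3: []

After move 4 (0->1):
Peg 0: [4, 3]
Peg 1: [1]
Peg 2: [2]
Peg 3: []

After move 5 (2->3):
Peg 0: [4, 3]
Peg 1: [1]
Peg 2: []
Peg 3: [2]

After move 6 (1->3):
Peg 0: [4, 3]
Peg 1: []
Peg 2: []
Peg 3: [2, 1]

After move 7 (0->2):
Peg 0: [4]
Peg 1: []
Peg 2: [3]
Peg 3: [2, 1]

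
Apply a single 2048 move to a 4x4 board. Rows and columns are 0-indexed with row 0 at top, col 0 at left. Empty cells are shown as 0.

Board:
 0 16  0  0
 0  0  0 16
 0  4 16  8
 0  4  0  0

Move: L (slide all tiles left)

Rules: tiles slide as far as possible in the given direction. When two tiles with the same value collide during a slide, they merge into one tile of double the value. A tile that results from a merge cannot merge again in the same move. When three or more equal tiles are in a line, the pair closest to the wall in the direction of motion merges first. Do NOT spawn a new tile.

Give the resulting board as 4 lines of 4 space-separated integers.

Slide left:
row 0: [0, 16, 0, 0] -> [16, 0, 0, 0]
row 1: [0, 0, 0, 16] -> [16, 0, 0, 0]
row 2: [0, 4, 16, 8] -> [4, 16, 8, 0]
row 3: [0, 4, 0, 0] -> [4, 0, 0, 0]

Answer: 16  0  0  0
16  0  0  0
 4 16  8  0
 4  0  0  0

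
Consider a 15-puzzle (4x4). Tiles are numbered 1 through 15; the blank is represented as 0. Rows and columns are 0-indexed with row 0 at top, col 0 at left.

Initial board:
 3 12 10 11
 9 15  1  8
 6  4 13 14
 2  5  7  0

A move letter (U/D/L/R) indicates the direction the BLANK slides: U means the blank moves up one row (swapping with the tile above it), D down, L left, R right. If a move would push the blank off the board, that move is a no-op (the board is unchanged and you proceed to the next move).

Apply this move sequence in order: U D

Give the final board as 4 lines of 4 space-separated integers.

Answer:  3 12 10 11
 9 15  1  8
 6  4 13 14
 2  5  7  0

Derivation:
After move 1 (U):
 3 12 10 11
 9 15  1  8
 6  4 13  0
 2  5  7 14

After move 2 (D):
 3 12 10 11
 9 15  1  8
 6  4 13 14
 2  5  7  0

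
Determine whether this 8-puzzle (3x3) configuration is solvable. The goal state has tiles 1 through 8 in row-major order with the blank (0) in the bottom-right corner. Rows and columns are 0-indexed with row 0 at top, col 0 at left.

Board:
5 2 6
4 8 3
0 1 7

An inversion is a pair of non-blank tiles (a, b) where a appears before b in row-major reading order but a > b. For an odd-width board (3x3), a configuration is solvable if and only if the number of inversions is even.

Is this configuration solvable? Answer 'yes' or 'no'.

Answer: yes

Derivation:
Inversions (pairs i<j in row-major order where tile[i] > tile[j] > 0): 14
14 is even, so the puzzle is solvable.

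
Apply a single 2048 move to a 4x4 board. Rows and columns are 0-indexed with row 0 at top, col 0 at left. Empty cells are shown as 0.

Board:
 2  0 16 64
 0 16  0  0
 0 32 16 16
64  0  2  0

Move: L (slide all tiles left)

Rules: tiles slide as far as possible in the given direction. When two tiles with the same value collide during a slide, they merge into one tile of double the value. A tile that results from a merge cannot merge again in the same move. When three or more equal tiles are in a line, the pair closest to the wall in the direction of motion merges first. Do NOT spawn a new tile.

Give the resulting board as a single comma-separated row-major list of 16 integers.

Answer: 2, 16, 64, 0, 16, 0, 0, 0, 32, 32, 0, 0, 64, 2, 0, 0

Derivation:
Slide left:
row 0: [2, 0, 16, 64] -> [2, 16, 64, 0]
row 1: [0, 16, 0, 0] -> [16, 0, 0, 0]
row 2: [0, 32, 16, 16] -> [32, 32, 0, 0]
row 3: [64, 0, 2, 0] -> [64, 2, 0, 0]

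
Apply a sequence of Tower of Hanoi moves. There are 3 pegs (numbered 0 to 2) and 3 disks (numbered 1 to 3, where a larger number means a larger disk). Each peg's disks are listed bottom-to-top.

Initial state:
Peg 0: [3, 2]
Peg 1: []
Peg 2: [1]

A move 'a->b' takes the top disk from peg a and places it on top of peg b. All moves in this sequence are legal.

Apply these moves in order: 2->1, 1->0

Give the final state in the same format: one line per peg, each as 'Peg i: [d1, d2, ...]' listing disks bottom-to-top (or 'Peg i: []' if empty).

After move 1 (2->1):
Peg 0: [3, 2]
Peg 1: [1]
Peg 2: []

After move 2 (1->0):
Peg 0: [3, 2, 1]
Peg 1: []
Peg 2: []

Answer: Peg 0: [3, 2, 1]
Peg 1: []
Peg 2: []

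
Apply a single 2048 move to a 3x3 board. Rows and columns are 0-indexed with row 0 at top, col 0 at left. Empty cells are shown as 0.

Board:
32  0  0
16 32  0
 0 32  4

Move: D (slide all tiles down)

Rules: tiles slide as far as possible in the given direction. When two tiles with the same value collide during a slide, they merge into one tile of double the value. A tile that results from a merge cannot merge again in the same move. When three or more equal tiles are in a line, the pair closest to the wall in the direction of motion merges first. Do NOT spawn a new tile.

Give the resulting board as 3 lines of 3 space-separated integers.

Slide down:
col 0: [32, 16, 0] -> [0, 32, 16]
col 1: [0, 32, 32] -> [0, 0, 64]
col 2: [0, 0, 4] -> [0, 0, 4]

Answer:  0  0  0
32  0  0
16 64  4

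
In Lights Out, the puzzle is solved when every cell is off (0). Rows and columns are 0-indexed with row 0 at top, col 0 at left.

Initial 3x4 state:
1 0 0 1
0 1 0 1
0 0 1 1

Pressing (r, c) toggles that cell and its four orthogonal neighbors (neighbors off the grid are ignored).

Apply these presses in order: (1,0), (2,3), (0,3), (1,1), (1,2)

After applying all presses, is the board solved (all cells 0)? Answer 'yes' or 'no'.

After press 1 at (1,0):
0 0 0 1
1 0 0 1
1 0 1 1

After press 2 at (2,3):
0 0 0 1
1 0 0 0
1 0 0 0

After press 3 at (0,3):
0 0 1 0
1 0 0 1
1 0 0 0

After press 4 at (1,1):
0 1 1 0
0 1 1 1
1 1 0 0

After press 5 at (1,2):
0 1 0 0
0 0 0 0
1 1 1 0

Lights still on: 4

Answer: no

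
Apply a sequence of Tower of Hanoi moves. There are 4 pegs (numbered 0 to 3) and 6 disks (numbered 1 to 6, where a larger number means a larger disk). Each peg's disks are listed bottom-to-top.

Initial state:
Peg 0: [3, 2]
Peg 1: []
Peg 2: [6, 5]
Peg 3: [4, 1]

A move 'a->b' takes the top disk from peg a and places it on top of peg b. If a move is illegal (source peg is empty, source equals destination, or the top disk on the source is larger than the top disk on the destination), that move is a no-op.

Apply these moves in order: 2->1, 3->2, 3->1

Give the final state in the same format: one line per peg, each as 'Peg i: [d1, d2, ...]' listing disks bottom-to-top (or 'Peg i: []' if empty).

After move 1 (2->1):
Peg 0: [3, 2]
Peg 1: [5]
Peg 2: [6]
Peg 3: [4, 1]

After move 2 (3->2):
Peg 0: [3, 2]
Peg 1: [5]
Peg 2: [6, 1]
Peg 3: [4]

After move 3 (3->1):
Peg 0: [3, 2]
Peg 1: [5, 4]
Peg 2: [6, 1]
Peg 3: []

Answer: Peg 0: [3, 2]
Peg 1: [5, 4]
Peg 2: [6, 1]
Peg 3: []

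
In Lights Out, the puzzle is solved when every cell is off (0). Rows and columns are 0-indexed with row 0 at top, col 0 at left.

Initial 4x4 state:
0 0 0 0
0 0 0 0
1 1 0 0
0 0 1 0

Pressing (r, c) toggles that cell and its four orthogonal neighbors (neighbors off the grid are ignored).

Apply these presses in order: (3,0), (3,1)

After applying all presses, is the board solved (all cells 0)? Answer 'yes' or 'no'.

After press 1 at (3,0):
0 0 0 0
0 0 0 0
0 1 0 0
1 1 1 0

After press 2 at (3,1):
0 0 0 0
0 0 0 0
0 0 0 0
0 0 0 0

Lights still on: 0

Answer: yes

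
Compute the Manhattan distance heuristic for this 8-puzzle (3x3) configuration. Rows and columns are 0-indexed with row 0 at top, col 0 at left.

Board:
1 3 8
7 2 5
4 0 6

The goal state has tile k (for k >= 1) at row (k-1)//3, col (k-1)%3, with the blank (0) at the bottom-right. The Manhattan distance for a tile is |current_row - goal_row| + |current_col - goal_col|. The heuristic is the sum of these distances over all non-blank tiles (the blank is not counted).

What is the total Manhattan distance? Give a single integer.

Tile 1: at (0,0), goal (0,0), distance |0-0|+|0-0| = 0
Tile 3: at (0,1), goal (0,2), distance |0-0|+|1-2| = 1
Tile 8: at (0,2), goal (2,1), distance |0-2|+|2-1| = 3
Tile 7: at (1,0), goal (2,0), distance |1-2|+|0-0| = 1
Tile 2: at (1,1), goal (0,1), distance |1-0|+|1-1| = 1
Tile 5: at (1,2), goal (1,1), distance |1-1|+|2-1| = 1
Tile 4: at (2,0), goal (1,0), distance |2-1|+|0-0| = 1
Tile 6: at (2,2), goal (1,2), distance |2-1|+|2-2| = 1
Sum: 0 + 1 + 3 + 1 + 1 + 1 + 1 + 1 = 9

Answer: 9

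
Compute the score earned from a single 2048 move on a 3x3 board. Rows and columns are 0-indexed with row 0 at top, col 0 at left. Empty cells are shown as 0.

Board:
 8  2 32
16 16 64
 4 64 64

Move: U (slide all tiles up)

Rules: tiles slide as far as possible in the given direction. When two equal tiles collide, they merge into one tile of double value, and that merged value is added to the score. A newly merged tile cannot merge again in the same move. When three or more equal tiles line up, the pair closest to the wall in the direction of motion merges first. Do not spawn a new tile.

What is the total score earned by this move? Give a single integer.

Slide up:
col 0: [8, 16, 4] -> [8, 16, 4]  score +0 (running 0)
col 1: [2, 16, 64] -> [2, 16, 64]  score +0 (running 0)
col 2: [32, 64, 64] -> [32, 128, 0]  score +128 (running 128)
Board after move:
  8   2  32
 16  16 128
  4  64   0

Answer: 128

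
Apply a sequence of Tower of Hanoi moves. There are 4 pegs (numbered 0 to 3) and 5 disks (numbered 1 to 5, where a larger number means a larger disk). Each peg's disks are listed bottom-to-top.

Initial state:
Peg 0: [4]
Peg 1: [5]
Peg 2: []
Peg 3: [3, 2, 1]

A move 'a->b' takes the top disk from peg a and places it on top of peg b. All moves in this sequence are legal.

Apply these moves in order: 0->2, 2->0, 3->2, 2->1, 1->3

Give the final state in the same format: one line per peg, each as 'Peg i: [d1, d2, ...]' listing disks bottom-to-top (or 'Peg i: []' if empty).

Answer: Peg 0: [4]
Peg 1: [5]
Peg 2: []
Peg 3: [3, 2, 1]

Derivation:
After move 1 (0->2):
Peg 0: []
Peg 1: [5]
Peg 2: [4]
Peg 3: [3, 2, 1]

After move 2 (2->0):
Peg 0: [4]
Peg 1: [5]
Peg 2: []
Peg 3: [3, 2, 1]

After move 3 (3->2):
Peg 0: [4]
Peg 1: [5]
Peg 2: [1]
Peg 3: [3, 2]

After move 4 (2->1):
Peg 0: [4]
Peg 1: [5, 1]
Peg 2: []
Peg 3: [3, 2]

After move 5 (1->3):
Peg 0: [4]
Peg 1: [5]
Peg 2: []
Peg 3: [3, 2, 1]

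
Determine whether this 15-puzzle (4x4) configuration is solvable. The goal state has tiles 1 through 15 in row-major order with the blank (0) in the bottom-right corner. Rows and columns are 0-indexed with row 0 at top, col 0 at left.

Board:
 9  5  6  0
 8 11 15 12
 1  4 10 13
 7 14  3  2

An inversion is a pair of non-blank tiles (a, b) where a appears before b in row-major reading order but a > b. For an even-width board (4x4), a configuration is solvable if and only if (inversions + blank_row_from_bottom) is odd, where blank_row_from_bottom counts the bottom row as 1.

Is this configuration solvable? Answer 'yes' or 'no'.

Answer: yes

Derivation:
Inversions: 55
Blank is in row 0 (0-indexed from top), which is row 4 counting from the bottom (bottom = 1).
55 + 4 = 59, which is odd, so the puzzle is solvable.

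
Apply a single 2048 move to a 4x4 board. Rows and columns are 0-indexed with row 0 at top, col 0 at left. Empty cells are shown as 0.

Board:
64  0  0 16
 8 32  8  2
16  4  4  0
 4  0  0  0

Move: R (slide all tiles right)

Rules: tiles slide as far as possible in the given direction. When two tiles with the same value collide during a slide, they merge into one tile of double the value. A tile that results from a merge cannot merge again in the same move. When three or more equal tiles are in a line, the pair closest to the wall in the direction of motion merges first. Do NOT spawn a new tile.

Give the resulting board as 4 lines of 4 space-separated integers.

Answer:  0  0 64 16
 8 32  8  2
 0  0 16  8
 0  0  0  4

Derivation:
Slide right:
row 0: [64, 0, 0, 16] -> [0, 0, 64, 16]
row 1: [8, 32, 8, 2] -> [8, 32, 8, 2]
row 2: [16, 4, 4, 0] -> [0, 0, 16, 8]
row 3: [4, 0, 0, 0] -> [0, 0, 0, 4]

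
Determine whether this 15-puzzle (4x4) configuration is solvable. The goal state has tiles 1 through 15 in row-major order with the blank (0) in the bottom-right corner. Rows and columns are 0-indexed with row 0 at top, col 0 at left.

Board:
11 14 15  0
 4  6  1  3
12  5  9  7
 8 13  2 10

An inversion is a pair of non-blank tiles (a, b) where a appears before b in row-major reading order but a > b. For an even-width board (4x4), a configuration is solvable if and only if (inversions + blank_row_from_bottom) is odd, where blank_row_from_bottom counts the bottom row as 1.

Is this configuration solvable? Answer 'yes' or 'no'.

Inversions: 56
Blank is in row 0 (0-indexed from top), which is row 4 counting from the bottom (bottom = 1).
56 + 4 = 60, which is even, so the puzzle is not solvable.

Answer: no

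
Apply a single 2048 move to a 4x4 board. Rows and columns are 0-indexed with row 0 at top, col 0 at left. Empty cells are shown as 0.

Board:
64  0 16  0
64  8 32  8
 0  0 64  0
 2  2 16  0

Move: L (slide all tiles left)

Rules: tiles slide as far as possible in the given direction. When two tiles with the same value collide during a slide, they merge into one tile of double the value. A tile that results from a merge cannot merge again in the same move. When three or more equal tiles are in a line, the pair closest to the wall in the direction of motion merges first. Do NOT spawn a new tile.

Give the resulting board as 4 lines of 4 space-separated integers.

Slide left:
row 0: [64, 0, 16, 0] -> [64, 16, 0, 0]
row 1: [64, 8, 32, 8] -> [64, 8, 32, 8]
row 2: [0, 0, 64, 0] -> [64, 0, 0, 0]
row 3: [2, 2, 16, 0] -> [4, 16, 0, 0]

Answer: 64 16  0  0
64  8 32  8
64  0  0  0
 4 16  0  0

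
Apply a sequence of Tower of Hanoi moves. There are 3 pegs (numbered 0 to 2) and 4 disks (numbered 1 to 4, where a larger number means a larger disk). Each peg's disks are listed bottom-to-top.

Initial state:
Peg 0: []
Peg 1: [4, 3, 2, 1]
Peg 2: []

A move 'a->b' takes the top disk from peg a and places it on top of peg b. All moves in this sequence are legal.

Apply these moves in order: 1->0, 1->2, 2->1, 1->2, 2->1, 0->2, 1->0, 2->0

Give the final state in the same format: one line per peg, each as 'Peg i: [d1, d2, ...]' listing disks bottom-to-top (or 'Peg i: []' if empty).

Answer: Peg 0: [2, 1]
Peg 1: [4, 3]
Peg 2: []

Derivation:
After move 1 (1->0):
Peg 0: [1]
Peg 1: [4, 3, 2]
Peg 2: []

After move 2 (1->2):
Peg 0: [1]
Peg 1: [4, 3]
Peg 2: [2]

After move 3 (2->1):
Peg 0: [1]
Peg 1: [4, 3, 2]
Peg 2: []

After move 4 (1->2):
Peg 0: [1]
Peg 1: [4, 3]
Peg 2: [2]

After move 5 (2->1):
Peg 0: [1]
Peg 1: [4, 3, 2]
Peg 2: []

After move 6 (0->2):
Peg 0: []
Peg 1: [4, 3, 2]
Peg 2: [1]

After move 7 (1->0):
Peg 0: [2]
Peg 1: [4, 3]
Peg 2: [1]

After move 8 (2->0):
Peg 0: [2, 1]
Peg 1: [4, 3]
Peg 2: []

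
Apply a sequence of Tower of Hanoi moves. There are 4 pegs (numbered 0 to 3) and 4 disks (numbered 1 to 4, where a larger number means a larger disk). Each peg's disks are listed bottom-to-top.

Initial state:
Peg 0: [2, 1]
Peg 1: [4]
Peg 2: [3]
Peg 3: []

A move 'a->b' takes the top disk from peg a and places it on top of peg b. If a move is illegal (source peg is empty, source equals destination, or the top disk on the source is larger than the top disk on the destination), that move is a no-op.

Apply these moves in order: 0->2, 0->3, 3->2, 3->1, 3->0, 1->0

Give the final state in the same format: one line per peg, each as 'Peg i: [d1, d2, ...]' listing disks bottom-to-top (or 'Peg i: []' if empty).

Answer: Peg 0: [2]
Peg 1: [4]
Peg 2: [3, 1]
Peg 3: []

Derivation:
After move 1 (0->2):
Peg 0: [2]
Peg 1: [4]
Peg 2: [3, 1]
Peg 3: []

After move 2 (0->3):
Peg 0: []
Peg 1: [4]
Peg 2: [3, 1]
Peg 3: [2]

After move 3 (3->2):
Peg 0: []
Peg 1: [4]
Peg 2: [3, 1]
Peg 3: [2]

After move 4 (3->1):
Peg 0: []
Peg 1: [4, 2]
Peg 2: [3, 1]
Peg 3: []

After move 5 (3->0):
Peg 0: []
Peg 1: [4, 2]
Peg 2: [3, 1]
Peg 3: []

After move 6 (1->0):
Peg 0: [2]
Peg 1: [4]
Peg 2: [3, 1]
Peg 3: []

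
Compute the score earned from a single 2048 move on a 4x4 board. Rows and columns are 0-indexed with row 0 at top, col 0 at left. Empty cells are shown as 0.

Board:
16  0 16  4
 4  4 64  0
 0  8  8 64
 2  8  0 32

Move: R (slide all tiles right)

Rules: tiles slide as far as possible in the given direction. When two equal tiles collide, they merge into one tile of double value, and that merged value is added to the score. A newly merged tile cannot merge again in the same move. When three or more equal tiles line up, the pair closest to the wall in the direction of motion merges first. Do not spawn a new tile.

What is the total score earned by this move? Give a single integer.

Answer: 56

Derivation:
Slide right:
row 0: [16, 0, 16, 4] -> [0, 0, 32, 4]  score +32 (running 32)
row 1: [4, 4, 64, 0] -> [0, 0, 8, 64]  score +8 (running 40)
row 2: [0, 8, 8, 64] -> [0, 0, 16, 64]  score +16 (running 56)
row 3: [2, 8, 0, 32] -> [0, 2, 8, 32]  score +0 (running 56)
Board after move:
 0  0 32  4
 0  0  8 64
 0  0 16 64
 0  2  8 32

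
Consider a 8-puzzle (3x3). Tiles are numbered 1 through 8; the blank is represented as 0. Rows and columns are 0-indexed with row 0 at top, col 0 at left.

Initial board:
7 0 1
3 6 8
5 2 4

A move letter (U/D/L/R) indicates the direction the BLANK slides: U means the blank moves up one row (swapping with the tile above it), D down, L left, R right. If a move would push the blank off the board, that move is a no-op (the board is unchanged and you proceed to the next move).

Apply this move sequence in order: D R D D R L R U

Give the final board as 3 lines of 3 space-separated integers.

Answer: 7 6 1
3 8 0
5 2 4

Derivation:
After move 1 (D):
7 6 1
3 0 8
5 2 4

After move 2 (R):
7 6 1
3 8 0
5 2 4

After move 3 (D):
7 6 1
3 8 4
5 2 0

After move 4 (D):
7 6 1
3 8 4
5 2 0

After move 5 (R):
7 6 1
3 8 4
5 2 0

After move 6 (L):
7 6 1
3 8 4
5 0 2

After move 7 (R):
7 6 1
3 8 4
5 2 0

After move 8 (U):
7 6 1
3 8 0
5 2 4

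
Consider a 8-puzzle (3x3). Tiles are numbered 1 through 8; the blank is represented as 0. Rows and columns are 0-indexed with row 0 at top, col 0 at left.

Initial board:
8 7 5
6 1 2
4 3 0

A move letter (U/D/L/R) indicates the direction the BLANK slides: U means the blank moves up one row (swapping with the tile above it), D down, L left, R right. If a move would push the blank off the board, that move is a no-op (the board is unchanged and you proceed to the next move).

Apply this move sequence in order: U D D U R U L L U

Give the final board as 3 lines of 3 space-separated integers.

After move 1 (U):
8 7 5
6 1 0
4 3 2

After move 2 (D):
8 7 5
6 1 2
4 3 0

After move 3 (D):
8 7 5
6 1 2
4 3 0

After move 4 (U):
8 7 5
6 1 0
4 3 2

After move 5 (R):
8 7 5
6 1 0
4 3 2

After move 6 (U):
8 7 0
6 1 5
4 3 2

After move 7 (L):
8 0 7
6 1 5
4 3 2

After move 8 (L):
0 8 7
6 1 5
4 3 2

After move 9 (U):
0 8 7
6 1 5
4 3 2

Answer: 0 8 7
6 1 5
4 3 2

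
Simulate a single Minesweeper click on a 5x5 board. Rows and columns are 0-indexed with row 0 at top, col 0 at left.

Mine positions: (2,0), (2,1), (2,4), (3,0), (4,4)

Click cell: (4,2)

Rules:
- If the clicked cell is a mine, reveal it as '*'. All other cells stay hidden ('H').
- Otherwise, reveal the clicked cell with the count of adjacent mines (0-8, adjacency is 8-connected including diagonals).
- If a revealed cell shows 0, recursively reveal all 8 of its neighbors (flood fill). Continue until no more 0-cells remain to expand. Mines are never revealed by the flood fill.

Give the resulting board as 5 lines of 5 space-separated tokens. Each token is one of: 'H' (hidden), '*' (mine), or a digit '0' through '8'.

H H H H H
H H H H H
H H H H H
H 3 1 2 H
H 1 0 1 H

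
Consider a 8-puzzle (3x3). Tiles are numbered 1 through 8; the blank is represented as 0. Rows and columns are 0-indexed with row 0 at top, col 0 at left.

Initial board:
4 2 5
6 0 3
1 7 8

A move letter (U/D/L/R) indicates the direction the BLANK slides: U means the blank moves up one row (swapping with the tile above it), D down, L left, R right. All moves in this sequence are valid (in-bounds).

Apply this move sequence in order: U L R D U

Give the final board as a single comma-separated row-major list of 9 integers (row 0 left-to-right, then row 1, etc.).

Answer: 4, 0, 5, 6, 2, 3, 1, 7, 8

Derivation:
After move 1 (U):
4 0 5
6 2 3
1 7 8

After move 2 (L):
0 4 5
6 2 3
1 7 8

After move 3 (R):
4 0 5
6 2 3
1 7 8

After move 4 (D):
4 2 5
6 0 3
1 7 8

After move 5 (U):
4 0 5
6 2 3
1 7 8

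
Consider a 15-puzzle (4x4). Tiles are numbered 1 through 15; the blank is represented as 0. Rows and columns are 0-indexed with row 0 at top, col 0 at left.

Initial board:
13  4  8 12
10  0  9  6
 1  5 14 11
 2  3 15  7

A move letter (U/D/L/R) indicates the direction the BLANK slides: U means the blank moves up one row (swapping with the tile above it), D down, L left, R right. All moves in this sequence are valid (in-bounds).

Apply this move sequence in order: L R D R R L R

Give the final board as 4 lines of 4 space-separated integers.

After move 1 (L):
13  4  8 12
 0 10  9  6
 1  5 14 11
 2  3 15  7

After move 2 (R):
13  4  8 12
10  0  9  6
 1  5 14 11
 2  3 15  7

After move 3 (D):
13  4  8 12
10  5  9  6
 1  0 14 11
 2  3 15  7

After move 4 (R):
13  4  8 12
10  5  9  6
 1 14  0 11
 2  3 15  7

After move 5 (R):
13  4  8 12
10  5  9  6
 1 14 11  0
 2  3 15  7

After move 6 (L):
13  4  8 12
10  5  9  6
 1 14  0 11
 2  3 15  7

After move 7 (R):
13  4  8 12
10  5  9  6
 1 14 11  0
 2  3 15  7

Answer: 13  4  8 12
10  5  9  6
 1 14 11  0
 2  3 15  7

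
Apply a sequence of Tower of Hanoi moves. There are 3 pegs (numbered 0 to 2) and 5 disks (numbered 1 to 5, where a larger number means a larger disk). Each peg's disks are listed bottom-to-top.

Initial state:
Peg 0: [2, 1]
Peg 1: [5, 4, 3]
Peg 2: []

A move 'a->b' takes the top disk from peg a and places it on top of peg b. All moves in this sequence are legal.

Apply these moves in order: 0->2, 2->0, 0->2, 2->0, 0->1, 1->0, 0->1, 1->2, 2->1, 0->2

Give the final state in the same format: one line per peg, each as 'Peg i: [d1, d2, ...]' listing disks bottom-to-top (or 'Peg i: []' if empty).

After move 1 (0->2):
Peg 0: [2]
Peg 1: [5, 4, 3]
Peg 2: [1]

After move 2 (2->0):
Peg 0: [2, 1]
Peg 1: [5, 4, 3]
Peg 2: []

After move 3 (0->2):
Peg 0: [2]
Peg 1: [5, 4, 3]
Peg 2: [1]

After move 4 (2->0):
Peg 0: [2, 1]
Peg 1: [5, 4, 3]
Peg 2: []

After move 5 (0->1):
Peg 0: [2]
Peg 1: [5, 4, 3, 1]
Peg 2: []

After move 6 (1->0):
Peg 0: [2, 1]
Peg 1: [5, 4, 3]
Peg 2: []

After move 7 (0->1):
Peg 0: [2]
Peg 1: [5, 4, 3, 1]
Peg 2: []

After move 8 (1->2):
Peg 0: [2]
Peg 1: [5, 4, 3]
Peg 2: [1]

After move 9 (2->1):
Peg 0: [2]
Peg 1: [5, 4, 3, 1]
Peg 2: []

After move 10 (0->2):
Peg 0: []
Peg 1: [5, 4, 3, 1]
Peg 2: [2]

Answer: Peg 0: []
Peg 1: [5, 4, 3, 1]
Peg 2: [2]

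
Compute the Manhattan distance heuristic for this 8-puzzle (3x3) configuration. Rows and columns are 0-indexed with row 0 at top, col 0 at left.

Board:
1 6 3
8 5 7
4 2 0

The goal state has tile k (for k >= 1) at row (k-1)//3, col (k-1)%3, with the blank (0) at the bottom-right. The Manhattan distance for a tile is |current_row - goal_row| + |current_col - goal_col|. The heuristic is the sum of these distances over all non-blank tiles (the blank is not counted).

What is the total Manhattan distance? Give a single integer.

Tile 1: at (0,0), goal (0,0), distance |0-0|+|0-0| = 0
Tile 6: at (0,1), goal (1,2), distance |0-1|+|1-2| = 2
Tile 3: at (0,2), goal (0,2), distance |0-0|+|2-2| = 0
Tile 8: at (1,0), goal (2,1), distance |1-2|+|0-1| = 2
Tile 5: at (1,1), goal (1,1), distance |1-1|+|1-1| = 0
Tile 7: at (1,2), goal (2,0), distance |1-2|+|2-0| = 3
Tile 4: at (2,0), goal (1,0), distance |2-1|+|0-0| = 1
Tile 2: at (2,1), goal (0,1), distance |2-0|+|1-1| = 2
Sum: 0 + 2 + 0 + 2 + 0 + 3 + 1 + 2 = 10

Answer: 10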